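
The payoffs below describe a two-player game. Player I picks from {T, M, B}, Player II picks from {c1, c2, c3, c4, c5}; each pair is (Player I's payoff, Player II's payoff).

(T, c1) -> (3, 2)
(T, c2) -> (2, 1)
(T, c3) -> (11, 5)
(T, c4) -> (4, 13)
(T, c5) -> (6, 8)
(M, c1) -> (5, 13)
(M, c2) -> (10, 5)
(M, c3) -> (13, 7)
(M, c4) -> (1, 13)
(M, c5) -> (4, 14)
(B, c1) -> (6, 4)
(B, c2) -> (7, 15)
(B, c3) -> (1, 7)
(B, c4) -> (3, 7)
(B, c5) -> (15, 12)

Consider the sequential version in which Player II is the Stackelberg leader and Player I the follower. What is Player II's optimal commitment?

Backward induction with Player II moving first.
- c1 → Player I plays B (best of 3, 5, 6); Player II gets 4.
- c2 → Player I plays M (best of 2, 10, 7); Player II gets 5.
- c3 → Player I plays M (best of 11, 13, 1); Player II gets 7.
- c4 → Player I plays T (best of 4, 1, 3); Player II gets 13.
- c5 → Player I plays B (best of 6, 4, 15); Player II gets 12.
Maximizing over 4, 5, 7, 13, 12, Player II chooses c4. Subgame-perfect outcome: (T, c4) with payoffs (4, 13).

c4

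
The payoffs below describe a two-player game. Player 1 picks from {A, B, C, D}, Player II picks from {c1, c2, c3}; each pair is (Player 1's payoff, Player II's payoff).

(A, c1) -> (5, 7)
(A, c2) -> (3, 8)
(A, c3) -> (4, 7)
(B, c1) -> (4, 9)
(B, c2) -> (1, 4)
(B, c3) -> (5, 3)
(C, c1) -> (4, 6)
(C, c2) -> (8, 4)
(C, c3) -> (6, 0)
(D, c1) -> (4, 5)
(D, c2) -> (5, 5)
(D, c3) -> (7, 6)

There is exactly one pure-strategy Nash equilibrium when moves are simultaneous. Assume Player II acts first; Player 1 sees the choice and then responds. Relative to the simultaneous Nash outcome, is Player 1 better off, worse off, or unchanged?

worse off

Solve by backward induction (Player II leads).
- c1: BR = A, leader payoff 7.
- c2: BR = C, leader payoff 4.
- c3: BR = D, leader payoff 6.
Player II's induced payoffs are 7, 4, 6, so Player II commits to c1. Subgame-perfect outcome: (A, c1) with payoffs (5, 7).
For the simultaneous game, intersect best replies.
Player 1's best replies: c1→A; c2→C; c3→D.
Player II's best replies: A→c2; B→c1; C→c1; D→c3.
The unique mutual best reply is (D, c3), giving (7, 6).
Player 1 earns 5 sequentially versus 7 at the Nash outcome: worse off.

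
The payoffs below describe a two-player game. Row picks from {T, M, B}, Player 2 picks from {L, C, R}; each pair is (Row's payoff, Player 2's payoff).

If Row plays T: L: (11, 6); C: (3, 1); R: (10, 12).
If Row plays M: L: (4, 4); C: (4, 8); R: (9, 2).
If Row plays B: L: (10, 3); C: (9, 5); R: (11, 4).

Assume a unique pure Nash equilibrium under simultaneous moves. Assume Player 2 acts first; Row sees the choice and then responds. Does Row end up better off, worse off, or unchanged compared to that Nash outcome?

better off

Row best-responds to each possible Player 2 move:
- L: Row compares 11, 4, 10 and picks T; Player 2 would get 6.
- C: Row compares 3, 4, 9 and picks B; Player 2 would get 5.
- R: Row compares 10, 9, 11 and picks B; Player 2 would get 4.
Player 2's induced payoffs are 6, 5, 4, so Player 2 commits to L. Subgame-perfect outcome: (T, L) with payoffs (11, 6).
Now find the simultaneous Nash equilibrium.
Row's best replies: L→T; C→B; R→B.
Player 2's best replies: T→R; M→C; B→C.
The unique mutual best reply is (B, C), giving (9, 5).
Row earns 11 sequentially versus 9 at the Nash outcome: better off.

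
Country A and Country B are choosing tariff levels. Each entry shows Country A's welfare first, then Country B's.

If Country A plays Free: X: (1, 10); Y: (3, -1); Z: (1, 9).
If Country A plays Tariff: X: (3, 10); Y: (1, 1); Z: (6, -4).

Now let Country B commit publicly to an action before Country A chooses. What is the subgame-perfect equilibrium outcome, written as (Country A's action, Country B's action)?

(Tariff, X)

Country A best-responds to each possible Country B move:
- X: Country A compares 1, 3 and picks Tariff; Country B would get 10.
- Y: Country A compares 3, 1 and picks Free; Country B would get -1.
- Z: Country A compares 1, 6 and picks Tariff; Country B would get -4.
Among 10, -1, -4, the best is 10 at X. Subgame-perfect outcome: (Tariff, X) with payoffs (3, 10).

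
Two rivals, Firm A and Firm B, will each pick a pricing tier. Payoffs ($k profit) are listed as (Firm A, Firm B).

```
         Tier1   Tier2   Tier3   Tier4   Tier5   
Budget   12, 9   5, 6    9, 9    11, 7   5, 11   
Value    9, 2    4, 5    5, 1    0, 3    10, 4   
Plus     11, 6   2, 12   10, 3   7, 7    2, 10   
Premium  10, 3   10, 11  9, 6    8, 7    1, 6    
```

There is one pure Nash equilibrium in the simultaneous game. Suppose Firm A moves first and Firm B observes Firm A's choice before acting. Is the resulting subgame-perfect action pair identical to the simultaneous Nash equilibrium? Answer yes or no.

yes

Work backward from Firm B's decision.
- Budget: Firm B compares 9, 6, 9, 7, 11 and picks Tier5; Firm A would get 5.
- Value: Firm B compares 2, 5, 1, 3, 4 and picks Tier2; Firm A would get 4.
- Plus: Firm B compares 6, 12, 3, 7, 10 and picks Tier2; Firm A would get 2.
- Premium: Firm B compares 3, 11, 6, 7, 6 and picks Tier2; Firm A would get 10.
Firm A's induced payoffs are 5, 4, 2, 10, so Firm A commits to Premium. Subgame-perfect outcome: (Premium, Tier2) with payoffs (10, 11).
Now find the simultaneous Nash equilibrium.
Firm A's best replies: Tier1→Budget; Tier2→Premium; Tier3→Plus; Tier4→Budget; Tier5→Value.
Firm B's best replies: Budget→Tier5; Value→Tier2; Plus→Tier2; Premium→Tier2.
The unique mutual best reply is (Premium, Tier2), giving (10, 11).
Sequential outcome (Premium, Tier2) coincides with the Nash profile (Premium, Tier2).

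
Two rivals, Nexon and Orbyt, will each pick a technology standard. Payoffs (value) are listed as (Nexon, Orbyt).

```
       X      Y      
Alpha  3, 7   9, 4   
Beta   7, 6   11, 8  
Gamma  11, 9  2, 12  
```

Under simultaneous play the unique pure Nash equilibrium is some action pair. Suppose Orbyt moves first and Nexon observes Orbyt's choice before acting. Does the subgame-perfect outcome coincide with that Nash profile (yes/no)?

Work backward from Nexon's decision.
- X: Nexon compares 3, 7, 11 and picks Gamma; Orbyt would get 9.
- Y: Nexon compares 9, 11, 2 and picks Beta; Orbyt would get 8.
Among 9, 8, the best is 9 at X. Subgame-perfect outcome: (Gamma, X) with payoffs (11, 9).
For the simultaneous game, intersect best replies.
Nexon's best replies: X→Gamma; Y→Beta.
Orbyt's best replies: Alpha→X; Beta→Y; Gamma→Y.
The unique mutual best reply is (Beta, Y), giving (11, 8).
Sequential outcome (Gamma, X) differs from the Nash profile (Beta, Y).

no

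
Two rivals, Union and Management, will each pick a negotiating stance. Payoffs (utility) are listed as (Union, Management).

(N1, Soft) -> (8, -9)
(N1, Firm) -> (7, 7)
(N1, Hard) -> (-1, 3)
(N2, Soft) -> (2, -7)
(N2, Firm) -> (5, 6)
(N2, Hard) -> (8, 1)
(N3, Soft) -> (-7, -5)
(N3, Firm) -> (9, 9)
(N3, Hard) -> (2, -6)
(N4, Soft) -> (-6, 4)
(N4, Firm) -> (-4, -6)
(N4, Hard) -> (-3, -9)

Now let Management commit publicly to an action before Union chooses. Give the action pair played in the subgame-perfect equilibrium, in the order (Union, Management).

(N3, Firm)

Union best-responds to each possible Management move:
- Soft: Union compares 8, 2, -7, -6 and picks N1; Management would get -9.
- Firm: Union compares 7, 5, 9, -4 and picks N3; Management would get 9.
- Hard: Union compares -1, 8, 2, -3 and picks N2; Management would get 1.
Management's induced payoffs are -9, 9, 1, so Management commits to Firm. Subgame-perfect outcome: (N3, Firm) with payoffs (9, 9).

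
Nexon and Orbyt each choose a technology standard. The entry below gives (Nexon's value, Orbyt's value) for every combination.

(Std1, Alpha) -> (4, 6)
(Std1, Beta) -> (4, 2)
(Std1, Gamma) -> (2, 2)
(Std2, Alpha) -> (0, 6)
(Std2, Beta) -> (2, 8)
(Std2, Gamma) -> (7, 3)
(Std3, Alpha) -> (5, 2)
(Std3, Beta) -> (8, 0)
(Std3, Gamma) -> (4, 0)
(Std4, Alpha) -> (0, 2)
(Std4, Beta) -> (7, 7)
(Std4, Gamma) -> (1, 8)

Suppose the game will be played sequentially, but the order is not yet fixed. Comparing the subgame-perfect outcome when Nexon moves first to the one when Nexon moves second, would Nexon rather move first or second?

second

If Nexon leads: Orbyt's best replies are Std1→Alpha, Std2→Beta, Std3→Alpha, Std4→Gamma; Nexon's induced payoffs 4, 2, 5, 1; outcome (Std3, Alpha), payoffs (5, 2).
If Orbyt leads: Nexon's best replies are Alpha→Std3, Beta→Std3, Gamma→Std2; Orbyt's induced payoffs 2, 0, 3; outcome (Std2, Gamma), payoffs (7, 3).
Nexon gets 5 moving first and 7 moving second, so Nexon prefers to move second.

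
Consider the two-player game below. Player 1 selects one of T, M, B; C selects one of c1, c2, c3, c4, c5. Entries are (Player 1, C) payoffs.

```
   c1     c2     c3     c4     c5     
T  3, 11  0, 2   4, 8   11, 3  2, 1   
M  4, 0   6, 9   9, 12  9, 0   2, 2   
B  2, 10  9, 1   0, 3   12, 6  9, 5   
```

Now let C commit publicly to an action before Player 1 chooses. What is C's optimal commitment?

c3

Work backward from Player 1's decision.
- c1: BR = M, leader payoff 0.
- c2: BR = B, leader payoff 1.
- c3: BR = M, leader payoff 12.
- c4: BR = B, leader payoff 6.
- c5: BR = B, leader payoff 5.
C's induced payoffs are 0, 1, 12, 6, 5, so C commits to c3. Subgame-perfect outcome: (M, c3) with payoffs (9, 12).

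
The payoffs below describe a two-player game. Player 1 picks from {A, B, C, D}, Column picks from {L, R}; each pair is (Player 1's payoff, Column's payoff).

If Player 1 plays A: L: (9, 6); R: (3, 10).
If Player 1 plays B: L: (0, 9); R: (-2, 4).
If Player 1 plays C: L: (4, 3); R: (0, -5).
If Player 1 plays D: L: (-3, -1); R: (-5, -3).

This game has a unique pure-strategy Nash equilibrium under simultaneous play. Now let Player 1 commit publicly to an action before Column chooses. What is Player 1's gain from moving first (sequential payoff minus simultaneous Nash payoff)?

1

Work backward from Column's decision.
- A → Column plays R (best of 6, 10); Player 1 gets 3.
- B → Column plays L (best of 9, 4); Player 1 gets 0.
- C → Column plays L (best of 3, -5); Player 1 gets 4.
- D → Column plays L (best of -1, -3); Player 1 gets -3.
Among 3, 0, 4, -3, the best is 4 at C. Subgame-perfect outcome: (C, L) with payoffs (4, 3).
For the simultaneous game, intersect best replies.
Player 1's best replies: L→A; R→A.
Column's best replies: A→R; B→L; C→L; D→L.
The unique mutual best reply is (A, R), giving (3, 10).
Player 1's commitment gain: 4 − 3 = 1.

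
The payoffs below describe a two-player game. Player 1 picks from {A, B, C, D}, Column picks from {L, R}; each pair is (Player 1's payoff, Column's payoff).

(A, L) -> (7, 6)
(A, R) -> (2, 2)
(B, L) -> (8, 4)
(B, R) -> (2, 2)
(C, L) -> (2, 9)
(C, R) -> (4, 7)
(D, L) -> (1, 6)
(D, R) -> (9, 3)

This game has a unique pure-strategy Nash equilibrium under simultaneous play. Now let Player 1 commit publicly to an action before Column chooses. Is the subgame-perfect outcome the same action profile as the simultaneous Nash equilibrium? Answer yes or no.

yes

Backward induction with Player 1 moving first.
- A: BR = L, leader payoff 7.
- B: BR = L, leader payoff 8.
- C: BR = L, leader payoff 2.
- D: BR = L, leader payoff 1.
Maximizing over 7, 8, 2, 1, Player 1 chooses B. Subgame-perfect outcome: (B, L) with payoffs (8, 4).
For the simultaneous game, intersect best replies.
Player 1's best replies: L→B; R→D.
Column's best replies: A→L; B→L; C→L; D→L.
The unique mutual best reply is (B, L), giving (8, 4).
Sequential outcome (B, L) coincides with the Nash profile (B, L).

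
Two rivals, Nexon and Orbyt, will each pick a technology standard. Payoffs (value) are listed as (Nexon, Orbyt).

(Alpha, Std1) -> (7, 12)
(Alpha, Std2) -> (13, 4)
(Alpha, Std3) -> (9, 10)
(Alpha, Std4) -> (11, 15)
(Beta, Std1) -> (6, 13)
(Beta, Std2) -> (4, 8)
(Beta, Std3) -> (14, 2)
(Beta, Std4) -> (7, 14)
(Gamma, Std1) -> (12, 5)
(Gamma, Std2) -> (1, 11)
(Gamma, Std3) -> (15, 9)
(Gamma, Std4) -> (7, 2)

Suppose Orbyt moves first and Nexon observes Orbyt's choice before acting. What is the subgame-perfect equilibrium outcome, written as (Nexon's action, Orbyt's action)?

Work backward from Nexon's decision.
- Std1 → Nexon plays Gamma (best of 7, 6, 12); Orbyt gets 5.
- Std2 → Nexon plays Alpha (best of 13, 4, 1); Orbyt gets 4.
- Std3 → Nexon plays Gamma (best of 9, 14, 15); Orbyt gets 9.
- Std4 → Nexon plays Alpha (best of 11, 7, 7); Orbyt gets 15.
Orbyt's induced payoffs are 5, 4, 9, 15, so Orbyt commits to Std4. Subgame-perfect outcome: (Alpha, Std4) with payoffs (11, 15).

(Alpha, Std4)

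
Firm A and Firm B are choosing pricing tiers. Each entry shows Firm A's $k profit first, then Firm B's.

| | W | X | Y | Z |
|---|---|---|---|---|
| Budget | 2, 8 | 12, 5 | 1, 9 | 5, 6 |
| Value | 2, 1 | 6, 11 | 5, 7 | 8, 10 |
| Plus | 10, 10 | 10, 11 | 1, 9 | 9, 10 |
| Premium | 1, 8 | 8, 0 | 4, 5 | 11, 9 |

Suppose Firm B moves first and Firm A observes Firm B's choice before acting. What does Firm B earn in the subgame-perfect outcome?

Work backward from Firm A's decision.
- W → Firm A plays Plus (best of 2, 2, 10, 1); Firm B gets 10.
- X → Firm A plays Budget (best of 12, 6, 10, 8); Firm B gets 5.
- Y → Firm A plays Value (best of 1, 5, 1, 4); Firm B gets 7.
- Z → Firm A plays Premium (best of 5, 8, 9, 11); Firm B gets 9.
Among 10, 5, 7, 9, the best is 10 at W. Subgame-perfect outcome: (Plus, W) with payoffs (10, 10).

10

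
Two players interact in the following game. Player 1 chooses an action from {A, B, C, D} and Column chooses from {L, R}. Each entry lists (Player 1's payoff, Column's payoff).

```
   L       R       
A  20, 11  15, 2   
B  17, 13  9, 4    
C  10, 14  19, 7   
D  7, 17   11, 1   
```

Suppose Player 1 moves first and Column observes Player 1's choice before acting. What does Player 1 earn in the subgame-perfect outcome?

20

Work backward from Column's decision.
- A: Column compares 11, 2 and picks L; Player 1 would get 20.
- B: Column compares 13, 4 and picks L; Player 1 would get 17.
- C: Column compares 14, 7 and picks L; Player 1 would get 10.
- D: Column compares 17, 1 and picks L; Player 1 would get 7.
Maximizing over 20, 17, 10, 7, Player 1 chooses A. Subgame-perfect outcome: (A, L) with payoffs (20, 11).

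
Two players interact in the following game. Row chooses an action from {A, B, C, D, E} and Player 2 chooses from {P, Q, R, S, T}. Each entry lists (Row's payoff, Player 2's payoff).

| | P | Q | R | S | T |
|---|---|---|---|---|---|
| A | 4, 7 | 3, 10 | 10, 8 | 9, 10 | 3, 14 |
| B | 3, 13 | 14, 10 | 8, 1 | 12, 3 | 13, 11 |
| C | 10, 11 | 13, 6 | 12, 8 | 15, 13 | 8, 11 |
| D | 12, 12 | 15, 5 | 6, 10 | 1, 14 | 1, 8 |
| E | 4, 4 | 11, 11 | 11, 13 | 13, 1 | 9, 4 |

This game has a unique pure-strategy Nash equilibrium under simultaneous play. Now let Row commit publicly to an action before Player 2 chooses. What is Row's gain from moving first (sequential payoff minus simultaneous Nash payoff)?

Backward induction with Row moving first.
- A: BR = T, leader payoff 3.
- B: BR = P, leader payoff 3.
- C: BR = S, leader payoff 15.
- D: BR = S, leader payoff 1.
- E: BR = R, leader payoff 11.
Row's induced payoffs are 3, 3, 15, 1, 11, so Row commits to C. Subgame-perfect outcome: (C, S) with payoffs (15, 13).
For the simultaneous game, intersect best replies.
Row's best replies: P→D; Q→D; R→C; S→C; T→B.
Player 2's best replies: A→T; B→P; C→S; D→S; E→R.
The unique mutual best reply is (C, S), giving (15, 13).
Row's commitment gain: 15 − 15 = 0.

0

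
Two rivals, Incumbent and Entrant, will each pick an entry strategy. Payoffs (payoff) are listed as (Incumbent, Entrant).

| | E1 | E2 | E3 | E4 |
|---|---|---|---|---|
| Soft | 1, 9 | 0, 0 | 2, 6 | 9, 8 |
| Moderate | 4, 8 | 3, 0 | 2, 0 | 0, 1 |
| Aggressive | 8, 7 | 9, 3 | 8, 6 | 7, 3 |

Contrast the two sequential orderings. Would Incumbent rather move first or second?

second

If Incumbent leads: Entrant's best replies are Soft→E1, Moderate→E1, Aggressive→E1; Incumbent's induced payoffs 1, 4, 8; outcome (Aggressive, E1), payoffs (8, 7).
If Entrant leads: Incumbent's best replies are E1→Aggressive, E2→Aggressive, E3→Aggressive, E4→Soft; Entrant's induced payoffs 7, 3, 6, 8; outcome (Soft, E4), payoffs (9, 8).
Incumbent gets 8 moving first and 9 moving second, so Incumbent prefers to move second.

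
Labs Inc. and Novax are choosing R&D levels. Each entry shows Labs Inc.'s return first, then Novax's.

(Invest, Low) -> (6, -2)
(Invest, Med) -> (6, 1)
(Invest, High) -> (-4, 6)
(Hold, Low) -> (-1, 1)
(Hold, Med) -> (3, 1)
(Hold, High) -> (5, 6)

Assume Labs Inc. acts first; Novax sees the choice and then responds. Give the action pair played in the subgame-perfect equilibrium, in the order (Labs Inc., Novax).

Work backward from Novax's decision.
- Invest → Novax plays High (best of -2, 1, 6); Labs Inc. gets -4.
- Hold → Novax plays High (best of 1, 1, 6); Labs Inc. gets 5.
Labs Inc.'s induced payoffs are -4, 5, so Labs Inc. commits to Hold. Subgame-perfect outcome: (Hold, High) with payoffs (5, 6).

(Hold, High)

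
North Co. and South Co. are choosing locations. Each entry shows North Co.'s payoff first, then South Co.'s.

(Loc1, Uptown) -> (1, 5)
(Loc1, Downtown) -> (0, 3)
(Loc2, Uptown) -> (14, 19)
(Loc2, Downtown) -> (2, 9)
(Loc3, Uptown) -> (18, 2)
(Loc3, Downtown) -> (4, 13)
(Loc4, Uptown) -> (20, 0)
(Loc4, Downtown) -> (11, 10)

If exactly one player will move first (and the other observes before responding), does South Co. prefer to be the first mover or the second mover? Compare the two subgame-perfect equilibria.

second

If North Co. leads: South Co.'s best replies are Loc1→Uptown, Loc2→Uptown, Loc3→Downtown, Loc4→Downtown; North Co.'s induced payoffs 1, 14, 4, 11; outcome (Loc2, Uptown), payoffs (14, 19).
If South Co. leads: North Co.'s best replies are Uptown→Loc4, Downtown→Loc4; South Co.'s induced payoffs 0, 10; outcome (Loc4, Downtown), payoffs (11, 10).
South Co. gets 10 moving first and 19 moving second, so South Co. prefers to move second.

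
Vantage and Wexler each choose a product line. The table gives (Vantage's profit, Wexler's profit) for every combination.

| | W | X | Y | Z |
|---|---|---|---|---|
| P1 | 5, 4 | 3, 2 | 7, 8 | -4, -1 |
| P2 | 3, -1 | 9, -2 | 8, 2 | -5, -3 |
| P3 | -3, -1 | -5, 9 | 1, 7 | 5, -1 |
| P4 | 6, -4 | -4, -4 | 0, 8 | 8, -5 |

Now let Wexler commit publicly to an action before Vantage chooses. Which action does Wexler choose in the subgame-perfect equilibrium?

Solve by backward induction (Wexler leads).
- W: Vantage compares 5, 3, -3, 6 and picks P4; Wexler would get -4.
- X: Vantage compares 3, 9, -5, -4 and picks P2; Wexler would get -2.
- Y: Vantage compares 7, 8, 1, 0 and picks P2; Wexler would get 2.
- Z: Vantage compares -4, -5, 5, 8 and picks P4; Wexler would get -5.
Among -4, -2, 2, -5, the best is 2 at Y. Subgame-perfect outcome: (P2, Y) with payoffs (8, 2).

Y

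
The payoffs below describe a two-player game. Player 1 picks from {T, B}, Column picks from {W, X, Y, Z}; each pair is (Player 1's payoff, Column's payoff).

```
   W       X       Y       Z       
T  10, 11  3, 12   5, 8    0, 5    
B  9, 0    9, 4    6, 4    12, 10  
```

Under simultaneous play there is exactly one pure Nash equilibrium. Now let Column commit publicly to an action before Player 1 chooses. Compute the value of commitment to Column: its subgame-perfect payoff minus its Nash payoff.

1

Solve by backward induction (Column leads).
- W: BR = T, leader payoff 11.
- X: BR = B, leader payoff 4.
- Y: BR = B, leader payoff 4.
- Z: BR = B, leader payoff 10.
Among 11, 4, 4, 10, the best is 11 at W. Subgame-perfect outcome: (T, W) with payoffs (10, 11).
Now find the simultaneous Nash equilibrium.
Player 1's best replies: W→T; X→B; Y→B; Z→B.
Column's best replies: T→X; B→Z.
Only (B, Z) has each player best-responding; Nash payoffs (12, 10).
Column's commitment gain: 11 − 10 = 1.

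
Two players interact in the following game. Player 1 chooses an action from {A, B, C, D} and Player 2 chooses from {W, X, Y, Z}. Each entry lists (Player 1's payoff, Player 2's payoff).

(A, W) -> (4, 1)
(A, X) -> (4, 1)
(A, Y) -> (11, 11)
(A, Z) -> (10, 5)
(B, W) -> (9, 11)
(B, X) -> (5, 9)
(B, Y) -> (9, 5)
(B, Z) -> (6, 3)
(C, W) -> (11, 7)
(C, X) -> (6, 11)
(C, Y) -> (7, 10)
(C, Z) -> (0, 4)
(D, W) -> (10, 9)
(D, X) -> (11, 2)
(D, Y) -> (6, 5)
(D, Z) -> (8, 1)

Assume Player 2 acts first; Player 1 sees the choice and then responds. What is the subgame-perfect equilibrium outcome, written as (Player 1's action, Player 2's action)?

(A, Y)

Work backward from Player 1's decision.
- W: BR = C, leader payoff 7.
- X: BR = D, leader payoff 2.
- Y: BR = A, leader payoff 11.
- Z: BR = A, leader payoff 5.
Among 7, 2, 11, 5, the best is 11 at Y. Subgame-perfect outcome: (A, Y) with payoffs (11, 11).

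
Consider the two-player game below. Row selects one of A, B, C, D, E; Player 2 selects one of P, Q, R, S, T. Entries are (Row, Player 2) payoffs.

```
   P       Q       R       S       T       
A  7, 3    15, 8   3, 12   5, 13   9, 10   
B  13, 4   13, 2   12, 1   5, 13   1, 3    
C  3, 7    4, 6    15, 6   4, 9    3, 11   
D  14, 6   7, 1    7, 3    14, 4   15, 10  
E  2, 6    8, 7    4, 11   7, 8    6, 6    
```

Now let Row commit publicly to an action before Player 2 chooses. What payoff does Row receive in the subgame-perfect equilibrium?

Player 2 best-responds to each possible Row move:
- A: Player 2 compares 3, 8, 12, 13, 10 and picks S; Row would get 5.
- B: Player 2 compares 4, 2, 1, 13, 3 and picks S; Row would get 5.
- C: Player 2 compares 7, 6, 6, 9, 11 and picks T; Row would get 3.
- D: Player 2 compares 6, 1, 3, 4, 10 and picks T; Row would get 15.
- E: Player 2 compares 6, 7, 11, 8, 6 and picks R; Row would get 4.
Among 5, 5, 3, 15, 4, the best is 15 at D. Subgame-perfect outcome: (D, T) with payoffs (15, 10).

15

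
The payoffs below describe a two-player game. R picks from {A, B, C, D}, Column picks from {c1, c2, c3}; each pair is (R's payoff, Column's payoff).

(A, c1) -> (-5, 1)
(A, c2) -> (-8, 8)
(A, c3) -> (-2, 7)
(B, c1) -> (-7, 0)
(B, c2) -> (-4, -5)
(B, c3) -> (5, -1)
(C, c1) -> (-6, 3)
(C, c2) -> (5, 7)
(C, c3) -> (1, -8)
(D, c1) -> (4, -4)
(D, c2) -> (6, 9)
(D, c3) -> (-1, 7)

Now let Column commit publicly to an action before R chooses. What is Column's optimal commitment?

R best-responds to each possible Column move:
- c1: R compares -5, -7, -6, 4 and picks D; Column would get -4.
- c2: R compares -8, -4, 5, 6 and picks D; Column would get 9.
- c3: R compares -2, 5, 1, -1 and picks B; Column would get -1.
Maximizing over -4, 9, -1, Column chooses c2. Subgame-perfect outcome: (D, c2) with payoffs (6, 9).

c2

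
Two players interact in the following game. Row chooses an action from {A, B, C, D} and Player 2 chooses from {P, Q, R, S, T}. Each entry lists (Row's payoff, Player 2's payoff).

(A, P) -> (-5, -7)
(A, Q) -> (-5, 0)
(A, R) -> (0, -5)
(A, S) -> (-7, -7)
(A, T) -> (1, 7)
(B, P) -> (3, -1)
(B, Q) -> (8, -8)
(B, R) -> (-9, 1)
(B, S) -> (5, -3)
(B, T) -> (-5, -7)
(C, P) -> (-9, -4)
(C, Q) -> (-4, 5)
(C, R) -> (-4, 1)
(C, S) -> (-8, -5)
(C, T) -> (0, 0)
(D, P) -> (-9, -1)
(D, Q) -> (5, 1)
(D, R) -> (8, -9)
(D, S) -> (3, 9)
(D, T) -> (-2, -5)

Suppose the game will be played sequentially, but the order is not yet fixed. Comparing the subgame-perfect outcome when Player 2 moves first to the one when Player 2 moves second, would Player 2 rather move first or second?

second

If Row leads: Player 2's best replies are A→T, B→R, C→Q, D→S; Row's induced payoffs 1, -9, -4, 3; outcome (D, S), payoffs (3, 9).
If Player 2 leads: Row's best replies are P→B, Q→B, R→D, S→B, T→A; Player 2's induced payoffs -1, -8, -9, -3, 7; outcome (A, T), payoffs (1, 7).
Player 2 gets 7 moving first and 9 moving second, so Player 2 prefers to move second.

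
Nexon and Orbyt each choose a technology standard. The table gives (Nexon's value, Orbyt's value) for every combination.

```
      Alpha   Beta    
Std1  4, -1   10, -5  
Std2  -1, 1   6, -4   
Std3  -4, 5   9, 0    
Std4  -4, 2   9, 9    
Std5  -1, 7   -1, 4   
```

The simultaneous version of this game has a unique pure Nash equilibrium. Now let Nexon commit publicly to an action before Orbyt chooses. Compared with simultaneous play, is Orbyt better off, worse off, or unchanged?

Solve by backward induction (Nexon leads).
- Std1: Orbyt compares -1, -5 and picks Alpha; Nexon would get 4.
- Std2: Orbyt compares 1, -4 and picks Alpha; Nexon would get -1.
- Std3: Orbyt compares 5, 0 and picks Alpha; Nexon would get -4.
- Std4: Orbyt compares 2, 9 and picks Beta; Nexon would get 9.
- Std5: Orbyt compares 7, 4 and picks Alpha; Nexon would get -1.
Maximizing over 4, -1, -4, 9, -1, Nexon chooses Std4. Subgame-perfect outcome: (Std4, Beta) with payoffs (9, 9).
Now find the simultaneous Nash equilibrium.
Nexon's best replies: Alpha→Std1; Beta→Std1.
Orbyt's best replies: Std1→Alpha; Std2→Alpha; Std3→Alpha; Std4→Beta; Std5→Alpha.
The unique mutual best reply is (Std1, Alpha), giving (4, -1).
Orbyt earns 9 sequentially versus -1 at the Nash outcome: better off.

better off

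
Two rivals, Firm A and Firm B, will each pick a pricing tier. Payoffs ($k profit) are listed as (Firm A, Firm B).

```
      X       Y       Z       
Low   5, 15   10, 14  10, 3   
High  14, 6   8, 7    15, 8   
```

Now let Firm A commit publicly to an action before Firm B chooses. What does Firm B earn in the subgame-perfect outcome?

8

Firm B best-responds to each possible Firm A move:
- Low: BR = X, leader payoff 5.
- High: BR = Z, leader payoff 15.
Firm A's induced payoffs are 5, 15, so Firm A commits to High. Subgame-perfect outcome: (High, Z) with payoffs (15, 8).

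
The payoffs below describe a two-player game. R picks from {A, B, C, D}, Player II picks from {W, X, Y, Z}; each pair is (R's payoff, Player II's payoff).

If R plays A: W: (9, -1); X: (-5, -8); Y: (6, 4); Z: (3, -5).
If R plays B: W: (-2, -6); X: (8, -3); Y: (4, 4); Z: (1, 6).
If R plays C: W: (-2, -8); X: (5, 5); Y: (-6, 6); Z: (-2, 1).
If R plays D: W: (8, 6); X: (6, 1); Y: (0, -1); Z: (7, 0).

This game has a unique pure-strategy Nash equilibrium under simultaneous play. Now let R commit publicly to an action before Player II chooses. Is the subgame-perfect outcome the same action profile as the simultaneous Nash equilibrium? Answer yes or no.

no

Solve by backward induction (R leads).
- A: Player II compares -1, -8, 4, -5 and picks Y; R would get 6.
- B: Player II compares -6, -3, 4, 6 and picks Z; R would get 1.
- C: Player II compares -8, 5, 6, 1 and picks Y; R would get -6.
- D: Player II compares 6, 1, -1, 0 and picks W; R would get 8.
Maximizing over 6, 1, -6, 8, R chooses D. Subgame-perfect outcome: (D, W) with payoffs (8, 6).
For the simultaneous game, intersect best replies.
R's best replies: W→A; X→B; Y→A; Z→D.
Player II's best replies: A→Y; B→Z; C→Y; D→W.
The unique mutual best reply is (A, Y), giving (6, 4).
Sequential outcome (D, W) differs from the Nash profile (A, Y).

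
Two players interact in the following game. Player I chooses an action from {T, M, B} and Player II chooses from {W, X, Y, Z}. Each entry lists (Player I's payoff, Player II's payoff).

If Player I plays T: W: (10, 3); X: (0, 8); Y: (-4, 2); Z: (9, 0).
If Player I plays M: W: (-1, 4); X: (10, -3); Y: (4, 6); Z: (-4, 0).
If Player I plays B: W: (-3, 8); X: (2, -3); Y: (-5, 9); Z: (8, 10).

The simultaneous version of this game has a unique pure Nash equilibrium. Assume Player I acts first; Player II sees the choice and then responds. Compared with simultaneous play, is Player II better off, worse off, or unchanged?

better off

Work backward from Player II's decision.
- T: BR = X, leader payoff 0.
- M: BR = Y, leader payoff 4.
- B: BR = Z, leader payoff 8.
Among 0, 4, 8, the best is 8 at B. Subgame-perfect outcome: (B, Z) with payoffs (8, 10).
Under simultaneous play:
Player I's best replies: W→T; X→M; Y→M; Z→T.
Player II's best replies: T→X; M→Y; B→Z.
The unique mutual best reply is (M, Y), giving (4, 6).
Player II earns 10 sequentially versus 6 at the Nash outcome: better off.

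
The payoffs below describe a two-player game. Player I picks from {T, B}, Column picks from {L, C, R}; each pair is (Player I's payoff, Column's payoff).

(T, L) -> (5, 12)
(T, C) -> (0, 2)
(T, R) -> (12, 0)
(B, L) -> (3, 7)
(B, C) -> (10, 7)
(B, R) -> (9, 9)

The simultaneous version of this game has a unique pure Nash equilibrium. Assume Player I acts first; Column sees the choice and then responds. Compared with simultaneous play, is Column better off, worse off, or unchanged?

Backward induction with Player I moving first.
- T: Column compares 12, 2, 0 and picks L; Player I would get 5.
- B: Column compares 7, 7, 9 and picks R; Player I would get 9.
Among 5, 9, the best is 9 at B. Subgame-perfect outcome: (B, R) with payoffs (9, 9).
Under simultaneous play:
Player I's best replies: L→T; C→B; R→T.
Column's best replies: T→L; B→R.
Only (T, L) has each player best-responding; Nash payoffs (5, 12).
Column earns 9 sequentially versus 12 at the Nash outcome: worse off.

worse off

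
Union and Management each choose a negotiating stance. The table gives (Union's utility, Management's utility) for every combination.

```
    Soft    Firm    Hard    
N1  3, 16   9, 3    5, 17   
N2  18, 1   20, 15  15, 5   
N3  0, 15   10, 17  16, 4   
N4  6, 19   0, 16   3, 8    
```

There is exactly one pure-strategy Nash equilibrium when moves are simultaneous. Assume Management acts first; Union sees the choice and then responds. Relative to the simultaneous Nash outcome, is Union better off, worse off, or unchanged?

unchanged

Backward induction with Management moving first.
- Soft: BR = N2, leader payoff 1.
- Firm: BR = N2, leader payoff 15.
- Hard: BR = N3, leader payoff 4.
Management's induced payoffs are 1, 15, 4, so Management commits to Firm. Subgame-perfect outcome: (N2, Firm) with payoffs (20, 15).
Under simultaneous play:
Union's best replies: Soft→N2; Firm→N2; Hard→N3.
Management's best replies: N1→Hard; N2→Firm; N3→Firm; N4→Soft.
Only (N2, Firm) has each player best-responding; Nash payoffs (20, 15).
Union earns 20 sequentially versus 20 at the Nash outcome: unchanged.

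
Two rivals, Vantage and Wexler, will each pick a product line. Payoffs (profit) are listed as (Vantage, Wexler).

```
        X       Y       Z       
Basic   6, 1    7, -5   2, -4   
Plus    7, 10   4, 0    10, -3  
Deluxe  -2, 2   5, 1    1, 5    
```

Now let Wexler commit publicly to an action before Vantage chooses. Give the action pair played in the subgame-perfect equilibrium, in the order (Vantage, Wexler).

Backward induction with Wexler moving first.
- X → Vantage plays Plus (best of 6, 7, -2); Wexler gets 10.
- Y → Vantage plays Basic (best of 7, 4, 5); Wexler gets -5.
- Z → Vantage plays Plus (best of 2, 10, 1); Wexler gets -3.
Maximizing over 10, -5, -3, Wexler chooses X. Subgame-perfect outcome: (Plus, X) with payoffs (7, 10).

(Plus, X)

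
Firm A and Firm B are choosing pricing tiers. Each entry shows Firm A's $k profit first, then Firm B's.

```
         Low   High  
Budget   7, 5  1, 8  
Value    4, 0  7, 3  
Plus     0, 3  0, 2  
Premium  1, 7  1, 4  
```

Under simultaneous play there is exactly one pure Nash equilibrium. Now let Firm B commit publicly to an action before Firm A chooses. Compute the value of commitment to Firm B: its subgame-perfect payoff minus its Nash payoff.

2

Work backward from Firm A's decision.
- Low: Firm A compares 7, 4, 0, 1 and picks Budget; Firm B would get 5.
- High: Firm A compares 1, 7, 0, 1 and picks Value; Firm B would get 3.
Among 5, 3, the best is 5 at Low. Subgame-perfect outcome: (Budget, Low) with payoffs (7, 5).
Now find the simultaneous Nash equilibrium.
Firm A's best replies: Low→Budget; High→Value.
Firm B's best replies: Budget→High; Value→High; Plus→Low; Premium→Low.
Only (Value, High) has each player best-responding; Nash payoffs (7, 3).
Firm B's commitment gain: 5 − 3 = 2.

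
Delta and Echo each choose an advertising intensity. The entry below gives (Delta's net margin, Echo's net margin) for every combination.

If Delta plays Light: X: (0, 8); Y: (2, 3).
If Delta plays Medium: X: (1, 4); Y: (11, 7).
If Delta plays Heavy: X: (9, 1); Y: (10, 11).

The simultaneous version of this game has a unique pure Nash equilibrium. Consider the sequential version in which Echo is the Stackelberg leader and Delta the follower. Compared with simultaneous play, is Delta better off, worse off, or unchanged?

Work backward from Delta's decision.
- X → Delta plays Heavy (best of 0, 1, 9); Echo gets 1.
- Y → Delta plays Medium (best of 2, 11, 10); Echo gets 7.
Maximizing over 1, 7, Echo chooses Y. Subgame-perfect outcome: (Medium, Y) with payoffs (11, 7).
For the simultaneous game, intersect best replies.
Delta's best replies: X→Heavy; Y→Medium.
Echo's best replies: Light→X; Medium→Y; Heavy→Y.
The unique mutual best reply is (Medium, Y), giving (11, 7).
Delta earns 11 sequentially versus 11 at the Nash outcome: unchanged.

unchanged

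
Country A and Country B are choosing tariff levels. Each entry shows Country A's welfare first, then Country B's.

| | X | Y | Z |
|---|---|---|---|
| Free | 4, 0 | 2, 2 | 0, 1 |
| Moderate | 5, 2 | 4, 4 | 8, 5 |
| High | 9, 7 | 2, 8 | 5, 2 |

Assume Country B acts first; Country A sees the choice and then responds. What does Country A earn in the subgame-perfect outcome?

Work backward from Country A's decision.
- X: BR = High, leader payoff 7.
- Y: BR = Moderate, leader payoff 4.
- Z: BR = Moderate, leader payoff 5.
Among 7, 4, 5, the best is 7 at X. Subgame-perfect outcome: (High, X) with payoffs (9, 7).

9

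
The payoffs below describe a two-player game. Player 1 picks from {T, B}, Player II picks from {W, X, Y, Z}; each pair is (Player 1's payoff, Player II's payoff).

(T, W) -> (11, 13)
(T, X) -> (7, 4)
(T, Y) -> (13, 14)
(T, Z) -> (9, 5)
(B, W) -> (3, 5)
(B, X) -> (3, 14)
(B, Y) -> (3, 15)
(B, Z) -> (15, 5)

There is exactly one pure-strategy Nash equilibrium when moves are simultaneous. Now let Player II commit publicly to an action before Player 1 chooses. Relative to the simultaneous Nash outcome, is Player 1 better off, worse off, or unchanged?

unchanged

Backward induction with Player II moving first.
- W → Player 1 plays T (best of 11, 3); Player II gets 13.
- X → Player 1 plays T (best of 7, 3); Player II gets 4.
- Y → Player 1 plays T (best of 13, 3); Player II gets 14.
- Z → Player 1 plays B (best of 9, 15); Player II gets 5.
Among 13, 4, 14, 5, the best is 14 at Y. Subgame-perfect outcome: (T, Y) with payoffs (13, 14).
For the simultaneous game, intersect best replies.
Player 1's best replies: W→T; X→T; Y→T; Z→B.
Player II's best replies: T→Y; B→Y.
Only (T, Y) has each player best-responding; Nash payoffs (13, 14).
Player 1 earns 13 sequentially versus 13 at the Nash outcome: unchanged.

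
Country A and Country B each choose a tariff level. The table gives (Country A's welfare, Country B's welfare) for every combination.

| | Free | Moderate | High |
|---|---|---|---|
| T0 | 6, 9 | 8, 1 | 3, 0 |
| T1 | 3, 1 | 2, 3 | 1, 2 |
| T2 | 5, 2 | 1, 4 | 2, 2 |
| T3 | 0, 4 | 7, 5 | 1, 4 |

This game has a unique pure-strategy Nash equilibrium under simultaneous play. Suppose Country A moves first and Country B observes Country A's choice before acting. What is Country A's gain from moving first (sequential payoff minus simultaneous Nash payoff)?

1

Work backward from Country B's decision.
- T0 → Country B plays Free (best of 9, 1, 0); Country A gets 6.
- T1 → Country B plays Moderate (best of 1, 3, 2); Country A gets 2.
- T2 → Country B plays Moderate (best of 2, 4, 2); Country A gets 1.
- T3 → Country B plays Moderate (best of 4, 5, 4); Country A gets 7.
Among 6, 2, 1, 7, the best is 7 at T3. Subgame-perfect outcome: (T3, Moderate) with payoffs (7, 5).
For the simultaneous game, intersect best replies.
Country A's best replies: Free→T0; Moderate→T0; High→T0.
Country B's best replies: T0→Free; T1→Moderate; T2→Moderate; T3→Moderate.
Only (T0, Free) has each player best-responding; Nash payoffs (6, 9).
Country A's commitment gain: 7 − 6 = 1.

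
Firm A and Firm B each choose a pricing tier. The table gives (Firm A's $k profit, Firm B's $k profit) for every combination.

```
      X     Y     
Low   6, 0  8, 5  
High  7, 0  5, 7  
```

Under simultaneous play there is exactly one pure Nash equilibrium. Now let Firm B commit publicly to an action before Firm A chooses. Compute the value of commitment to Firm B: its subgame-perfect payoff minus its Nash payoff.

0

Solve by backward induction (Firm B leads).
- X: BR = High, leader payoff 0.
- Y: BR = Low, leader payoff 5.
Maximizing over 0, 5, Firm B chooses Y. Subgame-perfect outcome: (Low, Y) with payoffs (8, 5).
Now find the simultaneous Nash equilibrium.
Firm A's best replies: X→High; Y→Low.
Firm B's best replies: Low→Y; High→Y.
Only (Low, Y) has each player best-responding; Nash payoffs (8, 5).
Firm B's commitment gain: 5 − 5 = 0.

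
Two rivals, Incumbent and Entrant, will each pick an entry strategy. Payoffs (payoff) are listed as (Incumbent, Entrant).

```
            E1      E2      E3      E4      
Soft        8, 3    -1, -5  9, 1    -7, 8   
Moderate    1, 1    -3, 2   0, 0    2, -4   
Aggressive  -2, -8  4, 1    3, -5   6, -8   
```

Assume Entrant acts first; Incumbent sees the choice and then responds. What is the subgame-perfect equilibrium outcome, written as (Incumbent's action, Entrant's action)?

Backward induction with Entrant moving first.
- E1: BR = Soft, leader payoff 3.
- E2: BR = Aggressive, leader payoff 1.
- E3: BR = Soft, leader payoff 1.
- E4: BR = Aggressive, leader payoff -8.
Entrant's induced payoffs are 3, 1, 1, -8, so Entrant commits to E1. Subgame-perfect outcome: (Soft, E1) with payoffs (8, 3).

(Soft, E1)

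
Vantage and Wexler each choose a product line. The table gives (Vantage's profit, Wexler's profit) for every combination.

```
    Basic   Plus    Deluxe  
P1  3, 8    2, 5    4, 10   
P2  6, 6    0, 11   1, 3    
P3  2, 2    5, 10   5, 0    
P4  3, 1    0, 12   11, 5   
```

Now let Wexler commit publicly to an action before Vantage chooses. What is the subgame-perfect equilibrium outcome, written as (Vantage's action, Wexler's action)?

(P3, Plus)

Work backward from Vantage's decision.
- Basic → Vantage plays P2 (best of 3, 6, 2, 3); Wexler gets 6.
- Plus → Vantage plays P3 (best of 2, 0, 5, 0); Wexler gets 10.
- Deluxe → Vantage plays P4 (best of 4, 1, 5, 11); Wexler gets 5.
Among 6, 10, 5, the best is 10 at Plus. Subgame-perfect outcome: (P3, Plus) with payoffs (5, 10).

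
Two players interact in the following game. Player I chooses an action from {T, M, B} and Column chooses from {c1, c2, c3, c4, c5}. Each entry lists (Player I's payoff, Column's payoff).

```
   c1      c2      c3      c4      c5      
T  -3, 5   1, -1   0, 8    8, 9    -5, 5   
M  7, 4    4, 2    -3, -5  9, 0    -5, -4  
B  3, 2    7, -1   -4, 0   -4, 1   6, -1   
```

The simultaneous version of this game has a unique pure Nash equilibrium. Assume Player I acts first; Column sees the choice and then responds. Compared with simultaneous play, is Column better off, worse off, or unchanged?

Solve by backward induction (Player I leads).
- T: Column compares 5, -1, 8, 9, 5 and picks c4; Player I would get 8.
- M: Column compares 4, 2, -5, 0, -4 and picks c1; Player I would get 7.
- B: Column compares 2, -1, 0, 1, -1 and picks c1; Player I would get 3.
Player I's induced payoffs are 8, 7, 3, so Player I commits to T. Subgame-perfect outcome: (T, c4) with payoffs (8, 9).
Now find the simultaneous Nash equilibrium.
Player I's best replies: c1→M; c2→B; c3→T; c4→M; c5→B.
Column's best replies: T→c4; M→c1; B→c1.
Only (M, c1) has each player best-responding; Nash payoffs (7, 4).
Column earns 9 sequentially versus 4 at the Nash outcome: better off.

better off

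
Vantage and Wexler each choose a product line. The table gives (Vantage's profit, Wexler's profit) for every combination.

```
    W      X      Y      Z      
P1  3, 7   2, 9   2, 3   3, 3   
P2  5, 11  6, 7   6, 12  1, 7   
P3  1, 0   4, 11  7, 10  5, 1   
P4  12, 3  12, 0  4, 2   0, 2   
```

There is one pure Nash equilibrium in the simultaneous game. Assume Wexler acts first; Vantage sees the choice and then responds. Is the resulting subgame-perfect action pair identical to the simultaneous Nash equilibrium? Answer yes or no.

no

Solve by backward induction (Wexler leads).
- W → Vantage plays P4 (best of 3, 5, 1, 12); Wexler gets 3.
- X → Vantage plays P4 (best of 2, 6, 4, 12); Wexler gets 0.
- Y → Vantage plays P3 (best of 2, 6, 7, 4); Wexler gets 10.
- Z → Vantage plays P3 (best of 3, 1, 5, 0); Wexler gets 1.
Among 3, 0, 10, 1, the best is 10 at Y. Subgame-perfect outcome: (P3, Y) with payoffs (7, 10).
Now find the simultaneous Nash equilibrium.
Vantage's best replies: W→P4; X→P4; Y→P3; Z→P3.
Wexler's best replies: P1→X; P2→Y; P3→X; P4→W.
The unique mutual best reply is (P4, W), giving (12, 3).
Sequential outcome (P3, Y) differs from the Nash profile (P4, W).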